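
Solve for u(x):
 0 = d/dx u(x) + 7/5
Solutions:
 u(x) = C1 - 7*x/5


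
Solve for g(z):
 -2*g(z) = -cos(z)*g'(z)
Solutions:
 g(z) = C1*(sin(z) + 1)/(sin(z) - 1)


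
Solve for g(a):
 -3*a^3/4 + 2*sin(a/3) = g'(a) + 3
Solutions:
 g(a) = C1 - 3*a^4/16 - 3*a - 6*cos(a/3)


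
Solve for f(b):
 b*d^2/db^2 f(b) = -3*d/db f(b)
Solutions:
 f(b) = C1 + C2/b^2


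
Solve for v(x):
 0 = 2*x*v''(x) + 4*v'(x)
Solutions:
 v(x) = C1 + C2/x


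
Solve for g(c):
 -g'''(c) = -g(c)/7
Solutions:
 g(c) = C3*exp(7^(2/3)*c/7) + (C1*sin(sqrt(3)*7^(2/3)*c/14) + C2*cos(sqrt(3)*7^(2/3)*c/14))*exp(-7^(2/3)*c/14)


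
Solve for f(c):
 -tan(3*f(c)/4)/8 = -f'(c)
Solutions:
 f(c) = -4*asin(C1*exp(3*c/32))/3 + 4*pi/3
 f(c) = 4*asin(C1*exp(3*c/32))/3


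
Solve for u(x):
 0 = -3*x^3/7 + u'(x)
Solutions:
 u(x) = C1 + 3*x^4/28


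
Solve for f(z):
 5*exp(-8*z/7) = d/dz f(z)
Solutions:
 f(z) = C1 - 35*exp(-8*z/7)/8


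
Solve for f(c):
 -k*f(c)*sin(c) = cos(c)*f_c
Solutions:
 f(c) = C1*exp(k*log(cos(c)))


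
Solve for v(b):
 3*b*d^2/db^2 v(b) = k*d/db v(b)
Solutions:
 v(b) = C1 + b^(re(k)/3 + 1)*(C2*sin(log(b)*Abs(im(k))/3) + C3*cos(log(b)*im(k)/3))


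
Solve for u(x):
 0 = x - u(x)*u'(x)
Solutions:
 u(x) = -sqrt(C1 + x^2)
 u(x) = sqrt(C1 + x^2)


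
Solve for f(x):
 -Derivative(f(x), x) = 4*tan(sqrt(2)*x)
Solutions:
 f(x) = C1 + 2*sqrt(2)*log(cos(sqrt(2)*x))


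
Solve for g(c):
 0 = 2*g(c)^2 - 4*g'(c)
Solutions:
 g(c) = -2/(C1 + c)


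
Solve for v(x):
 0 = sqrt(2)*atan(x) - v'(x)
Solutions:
 v(x) = C1 + sqrt(2)*(x*atan(x) - log(x^2 + 1)/2)


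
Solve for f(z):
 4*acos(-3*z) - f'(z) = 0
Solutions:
 f(z) = C1 + 4*z*acos(-3*z) + 4*sqrt(1 - 9*z^2)/3


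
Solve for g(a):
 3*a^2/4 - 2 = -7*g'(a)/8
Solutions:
 g(a) = C1 - 2*a^3/7 + 16*a/7


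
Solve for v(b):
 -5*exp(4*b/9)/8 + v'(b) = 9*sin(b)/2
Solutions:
 v(b) = C1 + 45*exp(4*b/9)/32 - 9*cos(b)/2


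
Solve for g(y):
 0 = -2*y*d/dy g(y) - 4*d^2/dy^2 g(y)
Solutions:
 g(y) = C1 + C2*erf(y/2)


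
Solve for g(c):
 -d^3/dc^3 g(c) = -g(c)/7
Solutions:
 g(c) = C3*exp(7^(2/3)*c/7) + (C1*sin(sqrt(3)*7^(2/3)*c/14) + C2*cos(sqrt(3)*7^(2/3)*c/14))*exp(-7^(2/3)*c/14)


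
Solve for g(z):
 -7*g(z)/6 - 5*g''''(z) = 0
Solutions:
 g(z) = (C1*sin(14^(1/4)*15^(3/4)*z/30) + C2*cos(14^(1/4)*15^(3/4)*z/30))*exp(-14^(1/4)*15^(3/4)*z/30) + (C3*sin(14^(1/4)*15^(3/4)*z/30) + C4*cos(14^(1/4)*15^(3/4)*z/30))*exp(14^(1/4)*15^(3/4)*z/30)


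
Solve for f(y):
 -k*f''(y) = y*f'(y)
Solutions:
 f(y) = C1 + C2*sqrt(k)*erf(sqrt(2)*y*sqrt(1/k)/2)


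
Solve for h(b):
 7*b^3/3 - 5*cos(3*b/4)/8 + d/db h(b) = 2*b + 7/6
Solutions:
 h(b) = C1 - 7*b^4/12 + b^2 + 7*b/6 + 5*sin(3*b/4)/6


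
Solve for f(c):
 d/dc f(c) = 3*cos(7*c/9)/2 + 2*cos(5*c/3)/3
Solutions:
 f(c) = C1 + 27*sin(7*c/9)/14 + 2*sin(5*c/3)/5


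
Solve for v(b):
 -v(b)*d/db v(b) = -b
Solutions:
 v(b) = -sqrt(C1 + b^2)
 v(b) = sqrt(C1 + b^2)


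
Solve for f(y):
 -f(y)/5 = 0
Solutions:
 f(y) = 0


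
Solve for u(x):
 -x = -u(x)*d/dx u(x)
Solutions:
 u(x) = -sqrt(C1 + x^2)
 u(x) = sqrt(C1 + x^2)


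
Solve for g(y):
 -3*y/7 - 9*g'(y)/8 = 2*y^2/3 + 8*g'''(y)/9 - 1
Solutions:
 g(y) = C1 + C2*sin(9*y/8) + C3*cos(9*y/8) - 16*y^3/81 - 4*y^2/21 + 3992*y/2187


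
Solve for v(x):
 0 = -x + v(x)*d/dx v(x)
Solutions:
 v(x) = -sqrt(C1 + x^2)
 v(x) = sqrt(C1 + x^2)


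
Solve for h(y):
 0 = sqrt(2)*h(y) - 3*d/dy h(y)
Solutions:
 h(y) = C1*exp(sqrt(2)*y/3)


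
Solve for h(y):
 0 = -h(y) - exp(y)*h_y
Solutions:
 h(y) = C1*exp(exp(-y))


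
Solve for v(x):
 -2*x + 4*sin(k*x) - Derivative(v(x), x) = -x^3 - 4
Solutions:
 v(x) = C1 + x^4/4 - x^2 + 4*x - 4*cos(k*x)/k


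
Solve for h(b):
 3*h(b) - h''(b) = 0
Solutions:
 h(b) = C1*exp(-sqrt(3)*b) + C2*exp(sqrt(3)*b)


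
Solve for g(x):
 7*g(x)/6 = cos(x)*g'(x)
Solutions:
 g(x) = C1*(sin(x) + 1)^(7/12)/(sin(x) - 1)^(7/12)


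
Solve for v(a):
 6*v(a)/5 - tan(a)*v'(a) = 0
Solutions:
 v(a) = C1*sin(a)^(6/5)


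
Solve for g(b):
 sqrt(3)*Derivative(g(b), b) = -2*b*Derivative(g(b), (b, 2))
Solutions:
 g(b) = C1 + C2*b^(1 - sqrt(3)/2)


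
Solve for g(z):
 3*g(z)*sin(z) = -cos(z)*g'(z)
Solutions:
 g(z) = C1*cos(z)^3


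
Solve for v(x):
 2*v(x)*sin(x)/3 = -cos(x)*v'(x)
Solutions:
 v(x) = C1*cos(x)^(2/3)


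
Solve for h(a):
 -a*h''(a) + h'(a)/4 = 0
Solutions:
 h(a) = C1 + C2*a^(5/4)


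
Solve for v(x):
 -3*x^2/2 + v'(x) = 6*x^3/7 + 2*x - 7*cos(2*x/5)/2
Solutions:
 v(x) = C1 + 3*x^4/14 + x^3/2 + x^2 - 35*sin(2*x/5)/4


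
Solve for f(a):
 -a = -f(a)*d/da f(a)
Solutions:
 f(a) = -sqrt(C1 + a^2)
 f(a) = sqrt(C1 + a^2)


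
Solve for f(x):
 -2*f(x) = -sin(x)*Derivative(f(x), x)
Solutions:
 f(x) = C1*(cos(x) - 1)/(cos(x) + 1)


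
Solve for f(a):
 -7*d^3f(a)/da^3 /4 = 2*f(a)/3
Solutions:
 f(a) = C3*exp(-2*21^(2/3)*a/21) + (C1*sin(3^(1/6)*7^(2/3)*a/7) + C2*cos(3^(1/6)*7^(2/3)*a/7))*exp(21^(2/3)*a/21)


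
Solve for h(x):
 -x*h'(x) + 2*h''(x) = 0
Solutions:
 h(x) = C1 + C2*erfi(x/2)


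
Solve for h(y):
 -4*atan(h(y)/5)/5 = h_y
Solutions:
 Integral(1/atan(_y/5), (_y, h(y))) = C1 - 4*y/5


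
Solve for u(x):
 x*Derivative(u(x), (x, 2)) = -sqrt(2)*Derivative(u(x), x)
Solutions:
 u(x) = C1 + C2*x^(1 - sqrt(2))


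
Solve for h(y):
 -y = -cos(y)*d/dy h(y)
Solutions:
 h(y) = C1 + Integral(y/cos(y), y)


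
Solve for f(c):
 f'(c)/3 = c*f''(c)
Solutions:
 f(c) = C1 + C2*c^(4/3)


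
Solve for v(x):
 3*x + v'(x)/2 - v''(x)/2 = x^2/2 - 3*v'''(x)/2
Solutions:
 v(x) = C1 + x^3/3 - 2*x^2 - 10*x + (C2*sin(sqrt(11)*x/6) + C3*cos(sqrt(11)*x/6))*exp(x/6)


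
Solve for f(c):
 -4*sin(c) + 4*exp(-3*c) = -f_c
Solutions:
 f(c) = C1 - 4*cos(c) + 4*exp(-3*c)/3


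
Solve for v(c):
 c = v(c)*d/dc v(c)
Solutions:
 v(c) = -sqrt(C1 + c^2)
 v(c) = sqrt(C1 + c^2)


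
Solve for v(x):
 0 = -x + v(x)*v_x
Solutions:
 v(x) = -sqrt(C1 + x^2)
 v(x) = sqrt(C1 + x^2)


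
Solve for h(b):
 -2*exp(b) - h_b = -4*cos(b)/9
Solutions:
 h(b) = C1 - 2*exp(b) + 4*sin(b)/9


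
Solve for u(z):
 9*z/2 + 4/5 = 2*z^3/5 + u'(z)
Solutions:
 u(z) = C1 - z^4/10 + 9*z^2/4 + 4*z/5


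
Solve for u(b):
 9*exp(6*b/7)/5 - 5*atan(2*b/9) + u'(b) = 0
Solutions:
 u(b) = C1 + 5*b*atan(2*b/9) - 21*exp(6*b/7)/10 - 45*log(4*b^2 + 81)/4


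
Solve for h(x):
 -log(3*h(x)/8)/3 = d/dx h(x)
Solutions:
 -3*Integral(1/(-log(_y) - log(3) + 3*log(2)), (_y, h(x))) = C1 - x


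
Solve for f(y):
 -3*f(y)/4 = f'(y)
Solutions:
 f(y) = C1*exp(-3*y/4)


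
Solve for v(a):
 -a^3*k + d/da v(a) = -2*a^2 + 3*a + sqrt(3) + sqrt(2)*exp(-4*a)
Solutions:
 v(a) = C1 + a^4*k/4 - 2*a^3/3 + 3*a^2/2 + sqrt(3)*a - sqrt(2)*exp(-4*a)/4


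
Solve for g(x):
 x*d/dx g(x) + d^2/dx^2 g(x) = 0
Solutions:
 g(x) = C1 + C2*erf(sqrt(2)*x/2)


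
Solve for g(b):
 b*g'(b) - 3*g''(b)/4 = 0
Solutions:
 g(b) = C1 + C2*erfi(sqrt(6)*b/3)


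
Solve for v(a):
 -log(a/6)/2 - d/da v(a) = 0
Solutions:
 v(a) = C1 - a*log(a)/2 + a/2 + a*log(6)/2


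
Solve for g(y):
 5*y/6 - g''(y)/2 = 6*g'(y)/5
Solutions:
 g(y) = C1 + C2*exp(-12*y/5) + 25*y^2/72 - 125*y/432


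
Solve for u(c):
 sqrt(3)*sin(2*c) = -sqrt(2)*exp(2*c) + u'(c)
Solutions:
 u(c) = C1 + sqrt(2)*exp(2*c)/2 - sqrt(3)*cos(2*c)/2


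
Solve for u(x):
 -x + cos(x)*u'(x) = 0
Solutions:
 u(x) = C1 + Integral(x/cos(x), x)


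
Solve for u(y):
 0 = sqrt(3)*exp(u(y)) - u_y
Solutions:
 u(y) = log(-1/(C1 + sqrt(3)*y))


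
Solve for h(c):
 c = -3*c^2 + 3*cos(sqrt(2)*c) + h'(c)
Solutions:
 h(c) = C1 + c^3 + c^2/2 - 3*sqrt(2)*sin(sqrt(2)*c)/2


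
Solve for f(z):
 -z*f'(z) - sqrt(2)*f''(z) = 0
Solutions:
 f(z) = C1 + C2*erf(2^(1/4)*z/2)


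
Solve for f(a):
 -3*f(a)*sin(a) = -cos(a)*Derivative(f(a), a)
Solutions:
 f(a) = C1/cos(a)^3


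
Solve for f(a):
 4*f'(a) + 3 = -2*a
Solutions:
 f(a) = C1 - a^2/4 - 3*a/4


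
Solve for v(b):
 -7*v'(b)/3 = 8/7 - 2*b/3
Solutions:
 v(b) = C1 + b^2/7 - 24*b/49


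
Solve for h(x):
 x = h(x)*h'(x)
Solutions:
 h(x) = -sqrt(C1 + x^2)
 h(x) = sqrt(C1 + x^2)


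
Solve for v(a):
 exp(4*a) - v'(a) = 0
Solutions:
 v(a) = C1 + exp(4*a)/4


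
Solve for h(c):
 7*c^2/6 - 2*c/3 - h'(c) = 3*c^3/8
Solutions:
 h(c) = C1 - 3*c^4/32 + 7*c^3/18 - c^2/3


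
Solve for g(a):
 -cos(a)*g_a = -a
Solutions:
 g(a) = C1 + Integral(a/cos(a), a)


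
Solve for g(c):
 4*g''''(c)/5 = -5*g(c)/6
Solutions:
 g(c) = (C1*sin(sqrt(5)*6^(3/4)*c/12) + C2*cos(sqrt(5)*6^(3/4)*c/12))*exp(-sqrt(5)*6^(3/4)*c/12) + (C3*sin(sqrt(5)*6^(3/4)*c/12) + C4*cos(sqrt(5)*6^(3/4)*c/12))*exp(sqrt(5)*6^(3/4)*c/12)


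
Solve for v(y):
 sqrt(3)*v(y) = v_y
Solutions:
 v(y) = C1*exp(sqrt(3)*y)


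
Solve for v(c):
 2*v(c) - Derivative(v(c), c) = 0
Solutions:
 v(c) = C1*exp(2*c)


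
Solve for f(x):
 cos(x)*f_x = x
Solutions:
 f(x) = C1 + Integral(x/cos(x), x)


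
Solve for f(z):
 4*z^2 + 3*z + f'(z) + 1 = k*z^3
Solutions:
 f(z) = C1 + k*z^4/4 - 4*z^3/3 - 3*z^2/2 - z


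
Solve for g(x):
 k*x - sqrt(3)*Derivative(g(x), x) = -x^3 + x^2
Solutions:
 g(x) = C1 + sqrt(3)*k*x^2/6 + sqrt(3)*x^4/12 - sqrt(3)*x^3/9


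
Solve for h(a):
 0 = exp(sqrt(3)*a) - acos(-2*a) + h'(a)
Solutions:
 h(a) = C1 + a*acos(-2*a) + sqrt(1 - 4*a^2)/2 - sqrt(3)*exp(sqrt(3)*a)/3


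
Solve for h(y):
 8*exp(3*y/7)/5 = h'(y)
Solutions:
 h(y) = C1 + 56*exp(3*y/7)/15


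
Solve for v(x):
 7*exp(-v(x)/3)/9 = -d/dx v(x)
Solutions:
 v(x) = 3*log(C1 - 7*x/27)


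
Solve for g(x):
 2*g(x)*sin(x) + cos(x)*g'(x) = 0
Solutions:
 g(x) = C1*cos(x)^2


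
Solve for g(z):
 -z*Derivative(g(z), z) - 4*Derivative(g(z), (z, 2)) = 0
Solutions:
 g(z) = C1 + C2*erf(sqrt(2)*z/4)


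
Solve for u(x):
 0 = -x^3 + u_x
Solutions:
 u(x) = C1 + x^4/4


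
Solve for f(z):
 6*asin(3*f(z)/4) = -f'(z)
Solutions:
 Integral(1/asin(3*_y/4), (_y, f(z))) = C1 - 6*z


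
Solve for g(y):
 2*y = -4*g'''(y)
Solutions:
 g(y) = C1 + C2*y + C3*y^2 - y^4/48


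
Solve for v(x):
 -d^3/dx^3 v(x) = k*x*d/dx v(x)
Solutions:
 v(x) = C1 + Integral(C2*airyai(x*(-k)^(1/3)) + C3*airybi(x*(-k)^(1/3)), x)


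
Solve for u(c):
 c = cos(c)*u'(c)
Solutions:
 u(c) = C1 + Integral(c/cos(c), c)


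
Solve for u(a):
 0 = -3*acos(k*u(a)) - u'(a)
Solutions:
 Integral(1/acos(_y*k), (_y, u(a))) = C1 - 3*a


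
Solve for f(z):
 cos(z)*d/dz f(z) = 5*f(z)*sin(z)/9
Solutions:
 f(z) = C1/cos(z)^(5/9)


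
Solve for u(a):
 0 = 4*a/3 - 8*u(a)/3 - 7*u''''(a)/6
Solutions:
 u(a) = a/2 + (C1*sin(sqrt(2)*7^(3/4)*a/7) + C2*cos(sqrt(2)*7^(3/4)*a/7))*exp(-sqrt(2)*7^(3/4)*a/7) + (C3*sin(sqrt(2)*7^(3/4)*a/7) + C4*cos(sqrt(2)*7^(3/4)*a/7))*exp(sqrt(2)*7^(3/4)*a/7)


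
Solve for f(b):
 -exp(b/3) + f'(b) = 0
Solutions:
 f(b) = C1 + 3*exp(b/3)


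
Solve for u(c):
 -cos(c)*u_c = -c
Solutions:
 u(c) = C1 + Integral(c/cos(c), c)


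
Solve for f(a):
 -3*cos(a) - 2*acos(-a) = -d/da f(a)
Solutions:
 f(a) = C1 + 2*a*acos(-a) + 2*sqrt(1 - a^2) + 3*sin(a)


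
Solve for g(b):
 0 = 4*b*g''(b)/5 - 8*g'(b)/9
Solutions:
 g(b) = C1 + C2*b^(19/9)


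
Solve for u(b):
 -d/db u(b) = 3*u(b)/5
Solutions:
 u(b) = C1*exp(-3*b/5)


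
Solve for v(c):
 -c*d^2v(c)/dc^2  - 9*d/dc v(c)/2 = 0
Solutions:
 v(c) = C1 + C2/c^(7/2)


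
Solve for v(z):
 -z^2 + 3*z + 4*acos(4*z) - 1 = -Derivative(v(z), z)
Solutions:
 v(z) = C1 + z^3/3 - 3*z^2/2 - 4*z*acos(4*z) + z + sqrt(1 - 16*z^2)


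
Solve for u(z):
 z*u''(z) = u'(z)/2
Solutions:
 u(z) = C1 + C2*z^(3/2)


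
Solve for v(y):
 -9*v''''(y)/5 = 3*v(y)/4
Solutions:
 v(y) = (C1*sin(3^(3/4)*5^(1/4)*y/6) + C2*cos(3^(3/4)*5^(1/4)*y/6))*exp(-3^(3/4)*5^(1/4)*y/6) + (C3*sin(3^(3/4)*5^(1/4)*y/6) + C4*cos(3^(3/4)*5^(1/4)*y/6))*exp(3^(3/4)*5^(1/4)*y/6)


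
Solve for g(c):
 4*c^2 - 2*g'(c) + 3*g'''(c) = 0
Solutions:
 g(c) = C1 + C2*exp(-sqrt(6)*c/3) + C3*exp(sqrt(6)*c/3) + 2*c^3/3 + 6*c


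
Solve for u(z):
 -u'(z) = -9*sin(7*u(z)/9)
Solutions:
 -9*z + 9*log(cos(7*u(z)/9) - 1)/14 - 9*log(cos(7*u(z)/9) + 1)/14 = C1


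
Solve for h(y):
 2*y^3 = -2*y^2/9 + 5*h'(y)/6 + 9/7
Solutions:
 h(y) = C1 + 3*y^4/5 + 4*y^3/45 - 54*y/35


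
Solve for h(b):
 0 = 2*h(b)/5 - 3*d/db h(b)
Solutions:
 h(b) = C1*exp(2*b/15)


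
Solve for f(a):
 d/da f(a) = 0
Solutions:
 f(a) = C1


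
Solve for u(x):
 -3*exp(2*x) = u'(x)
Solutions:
 u(x) = C1 - 3*exp(2*x)/2


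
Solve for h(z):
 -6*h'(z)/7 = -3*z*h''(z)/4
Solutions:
 h(z) = C1 + C2*z^(15/7)


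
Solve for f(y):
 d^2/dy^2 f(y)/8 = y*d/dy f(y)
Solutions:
 f(y) = C1 + C2*erfi(2*y)


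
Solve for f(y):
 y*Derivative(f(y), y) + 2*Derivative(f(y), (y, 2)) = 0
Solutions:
 f(y) = C1 + C2*erf(y/2)


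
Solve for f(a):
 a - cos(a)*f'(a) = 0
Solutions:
 f(a) = C1 + Integral(a/cos(a), a)


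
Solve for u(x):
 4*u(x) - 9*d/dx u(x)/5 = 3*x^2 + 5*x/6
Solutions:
 u(x) = C1*exp(20*x/9) + 3*x^2/4 + 53*x/60 + 159/400


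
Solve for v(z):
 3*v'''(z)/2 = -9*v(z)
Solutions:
 v(z) = C3*exp(-6^(1/3)*z) + (C1*sin(2^(1/3)*3^(5/6)*z/2) + C2*cos(2^(1/3)*3^(5/6)*z/2))*exp(6^(1/3)*z/2)


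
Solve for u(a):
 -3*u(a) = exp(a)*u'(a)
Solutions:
 u(a) = C1*exp(3*exp(-a))


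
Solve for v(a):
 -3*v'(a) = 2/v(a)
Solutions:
 v(a) = -sqrt(C1 - 12*a)/3
 v(a) = sqrt(C1 - 12*a)/3


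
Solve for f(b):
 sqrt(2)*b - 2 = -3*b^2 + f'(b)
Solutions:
 f(b) = C1 + b^3 + sqrt(2)*b^2/2 - 2*b


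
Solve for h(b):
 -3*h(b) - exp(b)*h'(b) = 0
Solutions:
 h(b) = C1*exp(3*exp(-b))


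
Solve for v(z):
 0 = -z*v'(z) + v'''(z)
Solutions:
 v(z) = C1 + Integral(C2*airyai(z) + C3*airybi(z), z)


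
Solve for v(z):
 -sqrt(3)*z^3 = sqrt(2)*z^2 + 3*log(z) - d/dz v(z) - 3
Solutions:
 v(z) = C1 + sqrt(3)*z^4/4 + sqrt(2)*z^3/3 + 3*z*log(z) - 6*z


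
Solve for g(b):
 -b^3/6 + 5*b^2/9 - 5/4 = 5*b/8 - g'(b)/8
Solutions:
 g(b) = C1 + b^4/3 - 40*b^3/27 + 5*b^2/2 + 10*b


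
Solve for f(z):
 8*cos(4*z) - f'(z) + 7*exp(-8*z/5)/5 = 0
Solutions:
 f(z) = C1 + 2*sin(4*z) - 7*exp(-8*z/5)/8


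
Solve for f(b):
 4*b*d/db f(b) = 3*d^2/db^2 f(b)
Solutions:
 f(b) = C1 + C2*erfi(sqrt(6)*b/3)


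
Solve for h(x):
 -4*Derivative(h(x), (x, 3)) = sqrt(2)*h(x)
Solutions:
 h(x) = C3*exp(-sqrt(2)*x/2) + (C1*sin(sqrt(6)*x/4) + C2*cos(sqrt(6)*x/4))*exp(sqrt(2)*x/4)


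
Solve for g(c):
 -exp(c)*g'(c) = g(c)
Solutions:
 g(c) = C1*exp(exp(-c))


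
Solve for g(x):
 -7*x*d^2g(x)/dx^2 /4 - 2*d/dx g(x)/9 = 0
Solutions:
 g(x) = C1 + C2*x^(55/63)


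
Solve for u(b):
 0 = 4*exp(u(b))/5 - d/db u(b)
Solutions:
 u(b) = log(-1/(C1 + 4*b)) + log(5)


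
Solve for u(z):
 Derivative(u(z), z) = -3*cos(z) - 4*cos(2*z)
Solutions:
 u(z) = C1 - 3*sin(z) - 2*sin(2*z)


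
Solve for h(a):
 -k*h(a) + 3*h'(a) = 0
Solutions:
 h(a) = C1*exp(a*k/3)


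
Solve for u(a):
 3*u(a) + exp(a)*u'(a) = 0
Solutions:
 u(a) = C1*exp(3*exp(-a))


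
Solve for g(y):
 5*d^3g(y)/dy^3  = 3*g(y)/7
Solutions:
 g(y) = C3*exp(3^(1/3)*35^(2/3)*y/35) + (C1*sin(3^(5/6)*35^(2/3)*y/70) + C2*cos(3^(5/6)*35^(2/3)*y/70))*exp(-3^(1/3)*35^(2/3)*y/70)


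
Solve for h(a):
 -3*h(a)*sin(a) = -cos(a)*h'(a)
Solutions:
 h(a) = C1/cos(a)^3


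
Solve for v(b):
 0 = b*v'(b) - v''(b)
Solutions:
 v(b) = C1 + C2*erfi(sqrt(2)*b/2)


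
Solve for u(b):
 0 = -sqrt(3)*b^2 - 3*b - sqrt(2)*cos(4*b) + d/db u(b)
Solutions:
 u(b) = C1 + sqrt(3)*b^3/3 + 3*b^2/2 + sqrt(2)*sin(4*b)/4


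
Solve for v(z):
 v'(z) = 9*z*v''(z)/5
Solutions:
 v(z) = C1 + C2*z^(14/9)


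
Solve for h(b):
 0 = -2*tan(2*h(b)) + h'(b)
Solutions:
 h(b) = -asin(C1*exp(4*b))/2 + pi/2
 h(b) = asin(C1*exp(4*b))/2


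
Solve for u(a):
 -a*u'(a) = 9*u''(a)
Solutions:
 u(a) = C1 + C2*erf(sqrt(2)*a/6)


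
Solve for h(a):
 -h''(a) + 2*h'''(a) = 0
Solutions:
 h(a) = C1 + C2*a + C3*exp(a/2)


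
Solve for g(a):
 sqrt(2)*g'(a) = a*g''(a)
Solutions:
 g(a) = C1 + C2*a^(1 + sqrt(2))


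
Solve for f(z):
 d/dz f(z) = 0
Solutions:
 f(z) = C1


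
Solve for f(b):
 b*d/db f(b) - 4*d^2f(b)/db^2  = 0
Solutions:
 f(b) = C1 + C2*erfi(sqrt(2)*b/4)


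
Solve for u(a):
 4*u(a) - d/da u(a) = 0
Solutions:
 u(a) = C1*exp(4*a)


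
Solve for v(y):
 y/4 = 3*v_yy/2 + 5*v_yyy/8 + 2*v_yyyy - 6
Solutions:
 v(y) = C1 + C2*y + y^3/36 + 283*y^2/144 + (C3*sin(sqrt(743)*y/32) + C4*cos(sqrt(743)*y/32))*exp(-5*y/32)


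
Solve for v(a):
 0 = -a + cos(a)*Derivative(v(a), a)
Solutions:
 v(a) = C1 + Integral(a/cos(a), a)


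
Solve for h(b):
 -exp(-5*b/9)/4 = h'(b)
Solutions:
 h(b) = C1 + 9*exp(-5*b/9)/20


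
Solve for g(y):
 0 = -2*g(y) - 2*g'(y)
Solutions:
 g(y) = C1*exp(-y)


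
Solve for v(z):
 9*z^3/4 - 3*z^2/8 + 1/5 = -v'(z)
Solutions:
 v(z) = C1 - 9*z^4/16 + z^3/8 - z/5


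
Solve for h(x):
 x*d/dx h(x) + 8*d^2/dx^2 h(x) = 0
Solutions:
 h(x) = C1 + C2*erf(x/4)


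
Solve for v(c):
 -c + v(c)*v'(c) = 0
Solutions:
 v(c) = -sqrt(C1 + c^2)
 v(c) = sqrt(C1 + c^2)


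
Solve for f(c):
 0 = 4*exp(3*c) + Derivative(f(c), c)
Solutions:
 f(c) = C1 - 4*exp(3*c)/3


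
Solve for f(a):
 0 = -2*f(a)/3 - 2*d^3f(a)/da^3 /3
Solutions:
 f(a) = C3*exp(-a) + (C1*sin(sqrt(3)*a/2) + C2*cos(sqrt(3)*a/2))*exp(a/2)


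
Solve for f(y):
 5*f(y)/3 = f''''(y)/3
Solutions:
 f(y) = C1*exp(-5^(1/4)*y) + C2*exp(5^(1/4)*y) + C3*sin(5^(1/4)*y) + C4*cos(5^(1/4)*y)


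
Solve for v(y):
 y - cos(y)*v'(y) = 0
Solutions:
 v(y) = C1 + Integral(y/cos(y), y)


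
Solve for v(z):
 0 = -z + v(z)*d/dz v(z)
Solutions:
 v(z) = -sqrt(C1 + z^2)
 v(z) = sqrt(C1 + z^2)


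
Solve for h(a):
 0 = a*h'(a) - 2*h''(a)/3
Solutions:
 h(a) = C1 + C2*erfi(sqrt(3)*a/2)


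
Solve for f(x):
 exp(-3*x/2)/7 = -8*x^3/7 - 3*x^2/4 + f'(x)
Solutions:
 f(x) = C1 + 2*x^4/7 + x^3/4 - 2*exp(-3*x/2)/21


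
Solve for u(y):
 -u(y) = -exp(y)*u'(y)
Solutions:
 u(y) = C1*exp(-exp(-y))


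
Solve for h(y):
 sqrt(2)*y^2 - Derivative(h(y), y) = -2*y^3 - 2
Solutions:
 h(y) = C1 + y^4/2 + sqrt(2)*y^3/3 + 2*y


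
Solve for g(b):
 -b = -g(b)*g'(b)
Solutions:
 g(b) = -sqrt(C1 + b^2)
 g(b) = sqrt(C1 + b^2)


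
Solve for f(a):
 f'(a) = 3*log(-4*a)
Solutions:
 f(a) = C1 + 3*a*log(-a) + 3*a*(-1 + 2*log(2))


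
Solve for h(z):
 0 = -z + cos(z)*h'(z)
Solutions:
 h(z) = C1 + Integral(z/cos(z), z)


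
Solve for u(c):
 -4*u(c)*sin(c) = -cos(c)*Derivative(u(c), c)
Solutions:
 u(c) = C1/cos(c)^4


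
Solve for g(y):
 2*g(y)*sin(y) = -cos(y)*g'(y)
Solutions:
 g(y) = C1*cos(y)^2


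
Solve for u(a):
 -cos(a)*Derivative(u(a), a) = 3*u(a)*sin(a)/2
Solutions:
 u(a) = C1*cos(a)^(3/2)


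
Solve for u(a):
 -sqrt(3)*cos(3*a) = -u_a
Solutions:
 u(a) = C1 + sqrt(3)*sin(3*a)/3


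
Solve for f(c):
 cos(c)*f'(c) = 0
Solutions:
 f(c) = C1


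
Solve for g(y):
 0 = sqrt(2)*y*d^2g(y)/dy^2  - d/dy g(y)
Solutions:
 g(y) = C1 + C2*y^(sqrt(2)/2 + 1)


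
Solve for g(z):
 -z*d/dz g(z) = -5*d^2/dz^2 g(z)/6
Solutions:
 g(z) = C1 + C2*erfi(sqrt(15)*z/5)


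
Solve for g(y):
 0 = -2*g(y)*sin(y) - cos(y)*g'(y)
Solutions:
 g(y) = C1*cos(y)^2


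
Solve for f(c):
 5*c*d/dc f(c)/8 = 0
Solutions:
 f(c) = C1


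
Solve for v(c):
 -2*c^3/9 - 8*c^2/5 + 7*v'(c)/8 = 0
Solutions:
 v(c) = C1 + 4*c^4/63 + 64*c^3/105


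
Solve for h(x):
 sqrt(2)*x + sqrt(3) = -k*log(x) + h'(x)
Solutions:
 h(x) = C1 + k*x*log(x) - k*x + sqrt(2)*x^2/2 + sqrt(3)*x


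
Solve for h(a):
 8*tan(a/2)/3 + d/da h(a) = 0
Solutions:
 h(a) = C1 + 16*log(cos(a/2))/3


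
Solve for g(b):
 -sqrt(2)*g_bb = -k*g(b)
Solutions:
 g(b) = C1*exp(-2^(3/4)*b*sqrt(k)/2) + C2*exp(2^(3/4)*b*sqrt(k)/2)


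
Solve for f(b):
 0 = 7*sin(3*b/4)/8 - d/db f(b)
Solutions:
 f(b) = C1 - 7*cos(3*b/4)/6


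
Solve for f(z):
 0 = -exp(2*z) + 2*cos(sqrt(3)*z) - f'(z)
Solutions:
 f(z) = C1 - exp(2*z)/2 + 2*sqrt(3)*sin(sqrt(3)*z)/3


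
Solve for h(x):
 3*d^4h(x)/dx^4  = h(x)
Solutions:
 h(x) = C1*exp(-3^(3/4)*x/3) + C2*exp(3^(3/4)*x/3) + C3*sin(3^(3/4)*x/3) + C4*cos(3^(3/4)*x/3)


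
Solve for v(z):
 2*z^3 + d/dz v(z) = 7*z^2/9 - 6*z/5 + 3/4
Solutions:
 v(z) = C1 - z^4/2 + 7*z^3/27 - 3*z^2/5 + 3*z/4


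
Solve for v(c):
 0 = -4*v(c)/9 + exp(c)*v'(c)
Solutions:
 v(c) = C1*exp(-4*exp(-c)/9)


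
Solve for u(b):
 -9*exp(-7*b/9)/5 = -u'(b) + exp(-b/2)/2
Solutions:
 u(b) = C1 - 1/sqrt(exp(b)) - 81*exp(-7*b/9)/35


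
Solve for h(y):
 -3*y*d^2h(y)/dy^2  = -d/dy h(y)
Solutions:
 h(y) = C1 + C2*y^(4/3)


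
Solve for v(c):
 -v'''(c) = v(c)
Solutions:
 v(c) = C3*exp(-c) + (C1*sin(sqrt(3)*c/2) + C2*cos(sqrt(3)*c/2))*exp(c/2)


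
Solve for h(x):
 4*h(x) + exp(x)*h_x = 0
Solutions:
 h(x) = C1*exp(4*exp(-x))


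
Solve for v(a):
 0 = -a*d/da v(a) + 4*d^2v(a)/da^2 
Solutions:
 v(a) = C1 + C2*erfi(sqrt(2)*a/4)


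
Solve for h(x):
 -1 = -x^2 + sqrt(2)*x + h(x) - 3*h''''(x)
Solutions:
 h(x) = C1*exp(-3^(3/4)*x/3) + C2*exp(3^(3/4)*x/3) + C3*sin(3^(3/4)*x/3) + C4*cos(3^(3/4)*x/3) + x^2 - sqrt(2)*x - 1


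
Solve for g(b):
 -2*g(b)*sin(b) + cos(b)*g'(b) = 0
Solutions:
 g(b) = C1/cos(b)^2


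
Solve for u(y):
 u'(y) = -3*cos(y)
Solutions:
 u(y) = C1 - 3*sin(y)


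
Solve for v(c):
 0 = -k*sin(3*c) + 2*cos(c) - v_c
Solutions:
 v(c) = C1 + k*cos(3*c)/3 + 2*sin(c)


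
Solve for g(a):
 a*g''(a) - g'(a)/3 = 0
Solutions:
 g(a) = C1 + C2*a^(4/3)


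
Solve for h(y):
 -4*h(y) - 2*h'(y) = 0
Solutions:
 h(y) = C1*exp(-2*y)


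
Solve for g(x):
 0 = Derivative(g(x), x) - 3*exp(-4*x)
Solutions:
 g(x) = C1 - 3*exp(-4*x)/4


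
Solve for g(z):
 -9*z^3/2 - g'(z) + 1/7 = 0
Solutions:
 g(z) = C1 - 9*z^4/8 + z/7


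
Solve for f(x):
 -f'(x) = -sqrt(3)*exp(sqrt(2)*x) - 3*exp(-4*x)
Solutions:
 f(x) = C1 + sqrt(6)*exp(sqrt(2)*x)/2 - 3*exp(-4*x)/4


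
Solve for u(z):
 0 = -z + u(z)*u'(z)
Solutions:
 u(z) = -sqrt(C1 + z^2)
 u(z) = sqrt(C1 + z^2)


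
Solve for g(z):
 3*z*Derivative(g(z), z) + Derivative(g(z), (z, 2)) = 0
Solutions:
 g(z) = C1 + C2*erf(sqrt(6)*z/2)


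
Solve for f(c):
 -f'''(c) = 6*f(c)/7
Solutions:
 f(c) = C3*exp(-6^(1/3)*7^(2/3)*c/7) + (C1*sin(2^(1/3)*3^(5/6)*7^(2/3)*c/14) + C2*cos(2^(1/3)*3^(5/6)*7^(2/3)*c/14))*exp(6^(1/3)*7^(2/3)*c/14)


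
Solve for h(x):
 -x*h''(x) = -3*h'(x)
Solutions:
 h(x) = C1 + C2*x^4


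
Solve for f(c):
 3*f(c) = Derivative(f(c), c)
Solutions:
 f(c) = C1*exp(3*c)


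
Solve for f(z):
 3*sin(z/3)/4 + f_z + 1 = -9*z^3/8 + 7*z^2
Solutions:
 f(z) = C1 - 9*z^4/32 + 7*z^3/3 - z + 9*cos(z/3)/4


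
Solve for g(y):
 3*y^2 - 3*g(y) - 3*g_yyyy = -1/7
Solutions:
 g(y) = y^2 + (C1*sin(sqrt(2)*y/2) + C2*cos(sqrt(2)*y/2))*exp(-sqrt(2)*y/2) + (C3*sin(sqrt(2)*y/2) + C4*cos(sqrt(2)*y/2))*exp(sqrt(2)*y/2) + 1/21


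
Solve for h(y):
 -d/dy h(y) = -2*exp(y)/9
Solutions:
 h(y) = C1 + 2*exp(y)/9


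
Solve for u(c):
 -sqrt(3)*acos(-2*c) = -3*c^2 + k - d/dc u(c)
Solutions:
 u(c) = C1 - c^3 + c*k + sqrt(3)*(c*acos(-2*c) + sqrt(1 - 4*c^2)/2)


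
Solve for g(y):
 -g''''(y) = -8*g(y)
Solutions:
 g(y) = C1*exp(-2^(3/4)*y) + C2*exp(2^(3/4)*y) + C3*sin(2^(3/4)*y) + C4*cos(2^(3/4)*y)


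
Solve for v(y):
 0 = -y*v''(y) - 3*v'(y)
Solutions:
 v(y) = C1 + C2/y^2


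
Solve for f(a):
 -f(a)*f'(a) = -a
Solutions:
 f(a) = -sqrt(C1 + a^2)
 f(a) = sqrt(C1 + a^2)


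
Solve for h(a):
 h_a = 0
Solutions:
 h(a) = C1


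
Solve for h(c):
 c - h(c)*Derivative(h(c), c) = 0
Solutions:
 h(c) = -sqrt(C1 + c^2)
 h(c) = sqrt(C1 + c^2)


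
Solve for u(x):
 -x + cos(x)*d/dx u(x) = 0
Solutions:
 u(x) = C1 + Integral(x/cos(x), x)


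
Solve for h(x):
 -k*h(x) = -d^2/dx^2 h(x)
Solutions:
 h(x) = C1*exp(-sqrt(k)*x) + C2*exp(sqrt(k)*x)


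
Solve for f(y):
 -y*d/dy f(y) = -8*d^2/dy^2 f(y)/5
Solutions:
 f(y) = C1 + C2*erfi(sqrt(5)*y/4)


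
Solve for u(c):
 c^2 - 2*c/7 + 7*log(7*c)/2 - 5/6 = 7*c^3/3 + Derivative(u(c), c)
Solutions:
 u(c) = C1 - 7*c^4/12 + c^3/3 - c^2/7 + 7*c*log(c)/2 - 13*c/3 + 7*c*log(7)/2


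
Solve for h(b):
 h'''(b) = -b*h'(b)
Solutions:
 h(b) = C1 + Integral(C2*airyai(-b) + C3*airybi(-b), b)


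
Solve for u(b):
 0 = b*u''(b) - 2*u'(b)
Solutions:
 u(b) = C1 + C2*b^3


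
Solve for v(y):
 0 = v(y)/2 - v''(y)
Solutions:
 v(y) = C1*exp(-sqrt(2)*y/2) + C2*exp(sqrt(2)*y/2)


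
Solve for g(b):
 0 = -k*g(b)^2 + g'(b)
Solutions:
 g(b) = -1/(C1 + b*k)


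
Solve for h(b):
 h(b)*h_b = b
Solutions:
 h(b) = -sqrt(C1 + b^2)
 h(b) = sqrt(C1 + b^2)


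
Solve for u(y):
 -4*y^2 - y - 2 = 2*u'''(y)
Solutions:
 u(y) = C1 + C2*y + C3*y^2 - y^5/30 - y^4/48 - y^3/6


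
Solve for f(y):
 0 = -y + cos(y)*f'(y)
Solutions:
 f(y) = C1 + Integral(y/cos(y), y)


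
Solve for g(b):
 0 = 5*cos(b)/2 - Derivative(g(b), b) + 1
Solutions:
 g(b) = C1 + b + 5*sin(b)/2


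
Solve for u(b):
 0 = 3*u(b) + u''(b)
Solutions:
 u(b) = C1*sin(sqrt(3)*b) + C2*cos(sqrt(3)*b)


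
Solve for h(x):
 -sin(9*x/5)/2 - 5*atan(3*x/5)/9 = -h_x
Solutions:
 h(x) = C1 + 5*x*atan(3*x/5)/9 - 25*log(9*x^2 + 25)/54 - 5*cos(9*x/5)/18


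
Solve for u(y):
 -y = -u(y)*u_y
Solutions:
 u(y) = -sqrt(C1 + y^2)
 u(y) = sqrt(C1 + y^2)


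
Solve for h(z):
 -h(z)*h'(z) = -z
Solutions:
 h(z) = -sqrt(C1 + z^2)
 h(z) = sqrt(C1 + z^2)


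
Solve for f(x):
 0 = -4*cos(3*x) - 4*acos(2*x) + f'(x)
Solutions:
 f(x) = C1 + 4*x*acos(2*x) - 2*sqrt(1 - 4*x^2) + 4*sin(3*x)/3


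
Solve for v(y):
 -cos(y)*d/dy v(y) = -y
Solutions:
 v(y) = C1 + Integral(y/cos(y), y)


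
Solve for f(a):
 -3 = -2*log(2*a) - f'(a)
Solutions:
 f(a) = C1 - 2*a*log(a) - a*log(4) + 5*a


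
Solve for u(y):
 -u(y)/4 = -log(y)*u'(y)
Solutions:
 u(y) = C1*exp(li(y)/4)


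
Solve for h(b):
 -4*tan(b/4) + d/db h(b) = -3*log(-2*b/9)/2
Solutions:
 h(b) = C1 - 3*b*log(-b)/2 - 3*b*log(2)/2 + 3*b/2 + 3*b*log(3) - 16*log(cos(b/4))


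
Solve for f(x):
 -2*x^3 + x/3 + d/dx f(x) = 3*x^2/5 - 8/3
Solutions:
 f(x) = C1 + x^4/2 + x^3/5 - x^2/6 - 8*x/3


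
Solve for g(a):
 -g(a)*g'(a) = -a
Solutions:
 g(a) = -sqrt(C1 + a^2)
 g(a) = sqrt(C1 + a^2)


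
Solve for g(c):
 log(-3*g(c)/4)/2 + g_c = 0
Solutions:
 2*Integral(1/(log(-_y) - 2*log(2) + log(3)), (_y, g(c))) = C1 - c


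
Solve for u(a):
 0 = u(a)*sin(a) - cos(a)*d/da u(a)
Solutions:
 u(a) = C1/cos(a)


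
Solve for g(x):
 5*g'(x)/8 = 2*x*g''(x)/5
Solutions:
 g(x) = C1 + C2*x^(41/16)


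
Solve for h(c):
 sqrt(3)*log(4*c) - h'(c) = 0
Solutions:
 h(c) = C1 + sqrt(3)*c*log(c) - sqrt(3)*c + 2*sqrt(3)*c*log(2)


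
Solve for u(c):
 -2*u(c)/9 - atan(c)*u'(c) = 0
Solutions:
 u(c) = C1*exp(-2*Integral(1/atan(c), c)/9)


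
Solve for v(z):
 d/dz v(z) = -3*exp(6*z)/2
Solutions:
 v(z) = C1 - exp(6*z)/4


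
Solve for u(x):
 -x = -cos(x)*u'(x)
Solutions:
 u(x) = C1 + Integral(x/cos(x), x)


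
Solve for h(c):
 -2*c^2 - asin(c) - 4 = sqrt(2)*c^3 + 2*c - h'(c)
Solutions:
 h(c) = C1 + sqrt(2)*c^4/4 + 2*c^3/3 + c^2 + c*asin(c) + 4*c + sqrt(1 - c^2)


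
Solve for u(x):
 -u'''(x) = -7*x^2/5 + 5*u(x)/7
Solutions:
 u(x) = C3*exp(-5^(1/3)*7^(2/3)*x/7) + 49*x^2/25 + (C1*sin(sqrt(3)*5^(1/3)*7^(2/3)*x/14) + C2*cos(sqrt(3)*5^(1/3)*7^(2/3)*x/14))*exp(5^(1/3)*7^(2/3)*x/14)


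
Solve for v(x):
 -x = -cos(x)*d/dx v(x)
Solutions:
 v(x) = C1 + Integral(x/cos(x), x)


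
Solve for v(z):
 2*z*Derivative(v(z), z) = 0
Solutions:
 v(z) = C1


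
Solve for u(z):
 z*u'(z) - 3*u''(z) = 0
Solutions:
 u(z) = C1 + C2*erfi(sqrt(6)*z/6)


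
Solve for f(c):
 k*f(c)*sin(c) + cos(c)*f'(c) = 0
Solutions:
 f(c) = C1*exp(k*log(cos(c)))


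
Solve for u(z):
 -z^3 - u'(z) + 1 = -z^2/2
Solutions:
 u(z) = C1 - z^4/4 + z^3/6 + z


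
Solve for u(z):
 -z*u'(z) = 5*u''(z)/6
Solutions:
 u(z) = C1 + C2*erf(sqrt(15)*z/5)


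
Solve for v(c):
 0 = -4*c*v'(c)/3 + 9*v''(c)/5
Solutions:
 v(c) = C1 + C2*erfi(sqrt(30)*c/9)


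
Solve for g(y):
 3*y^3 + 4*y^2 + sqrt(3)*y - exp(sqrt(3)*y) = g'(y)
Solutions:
 g(y) = C1 + 3*y^4/4 + 4*y^3/3 + sqrt(3)*y^2/2 - sqrt(3)*exp(sqrt(3)*y)/3


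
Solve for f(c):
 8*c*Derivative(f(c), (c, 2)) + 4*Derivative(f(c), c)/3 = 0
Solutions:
 f(c) = C1 + C2*c^(5/6)


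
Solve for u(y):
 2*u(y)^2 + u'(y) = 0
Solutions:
 u(y) = 1/(C1 + 2*y)


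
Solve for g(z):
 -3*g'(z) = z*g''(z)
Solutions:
 g(z) = C1 + C2/z^2


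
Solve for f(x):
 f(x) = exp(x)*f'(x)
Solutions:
 f(x) = C1*exp(-exp(-x))


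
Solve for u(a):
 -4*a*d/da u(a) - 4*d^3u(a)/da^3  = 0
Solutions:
 u(a) = C1 + Integral(C2*airyai(-a) + C3*airybi(-a), a)


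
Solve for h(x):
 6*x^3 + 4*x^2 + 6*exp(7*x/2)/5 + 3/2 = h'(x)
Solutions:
 h(x) = C1 + 3*x^4/2 + 4*x^3/3 + 3*x/2 + 12*exp(7*x/2)/35


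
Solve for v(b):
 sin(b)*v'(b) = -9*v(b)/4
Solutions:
 v(b) = C1*(cos(b) + 1)^(9/8)/(cos(b) - 1)^(9/8)


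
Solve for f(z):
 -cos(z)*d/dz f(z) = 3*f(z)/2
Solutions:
 f(z) = C1*(sin(z) - 1)^(3/4)/(sin(z) + 1)^(3/4)


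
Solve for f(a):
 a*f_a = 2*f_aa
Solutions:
 f(a) = C1 + C2*erfi(a/2)


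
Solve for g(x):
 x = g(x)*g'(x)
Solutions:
 g(x) = -sqrt(C1 + x^2)
 g(x) = sqrt(C1 + x^2)


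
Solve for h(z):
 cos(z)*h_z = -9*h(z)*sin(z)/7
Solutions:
 h(z) = C1*cos(z)^(9/7)


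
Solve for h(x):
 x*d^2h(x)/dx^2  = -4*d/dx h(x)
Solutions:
 h(x) = C1 + C2/x^3


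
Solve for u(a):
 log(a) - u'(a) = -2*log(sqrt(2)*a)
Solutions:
 u(a) = C1 + 3*a*log(a) - 3*a + a*log(2)


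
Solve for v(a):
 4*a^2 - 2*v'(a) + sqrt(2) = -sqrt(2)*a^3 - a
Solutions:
 v(a) = C1 + sqrt(2)*a^4/8 + 2*a^3/3 + a^2/4 + sqrt(2)*a/2


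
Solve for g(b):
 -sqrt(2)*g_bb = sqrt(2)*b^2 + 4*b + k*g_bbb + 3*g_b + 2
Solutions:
 g(b) = C1 + C2*exp(sqrt(2)*b*(sqrt(1 - 6*k) - 1)/(2*k)) + C3*exp(-sqrt(2)*b*(sqrt(1 - 6*k) + 1)/(2*k)) - sqrt(2)*b^3/9 - 4*b^2/9 + 2*sqrt(2)*b*k/9 - 2*b/3 + 8*sqrt(2)*b/27


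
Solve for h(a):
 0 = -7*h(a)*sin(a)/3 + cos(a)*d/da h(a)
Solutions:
 h(a) = C1/cos(a)^(7/3)


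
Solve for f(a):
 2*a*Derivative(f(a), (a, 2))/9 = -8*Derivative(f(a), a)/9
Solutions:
 f(a) = C1 + C2/a^3


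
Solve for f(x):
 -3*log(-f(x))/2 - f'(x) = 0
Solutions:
 -li(-f(x)) = C1 - 3*x/2


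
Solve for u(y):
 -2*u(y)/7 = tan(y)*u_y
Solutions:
 u(y) = C1/sin(y)^(2/7)


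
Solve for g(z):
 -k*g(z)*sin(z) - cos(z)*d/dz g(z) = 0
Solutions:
 g(z) = C1*exp(k*log(cos(z)))


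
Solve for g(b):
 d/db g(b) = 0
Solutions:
 g(b) = C1


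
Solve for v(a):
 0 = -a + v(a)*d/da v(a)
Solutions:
 v(a) = -sqrt(C1 + a^2)
 v(a) = sqrt(C1 + a^2)


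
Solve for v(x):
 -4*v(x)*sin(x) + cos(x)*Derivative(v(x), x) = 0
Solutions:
 v(x) = C1/cos(x)^4


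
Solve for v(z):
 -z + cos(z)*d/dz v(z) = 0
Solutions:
 v(z) = C1 + Integral(z/cos(z), z)


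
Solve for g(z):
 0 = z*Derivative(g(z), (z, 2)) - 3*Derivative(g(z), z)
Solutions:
 g(z) = C1 + C2*z^4


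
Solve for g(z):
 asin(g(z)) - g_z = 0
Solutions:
 Integral(1/asin(_y), (_y, g(z))) = C1 + z


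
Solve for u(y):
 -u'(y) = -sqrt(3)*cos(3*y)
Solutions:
 u(y) = C1 + sqrt(3)*sin(3*y)/3


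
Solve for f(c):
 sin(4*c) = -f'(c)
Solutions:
 f(c) = C1 + cos(4*c)/4


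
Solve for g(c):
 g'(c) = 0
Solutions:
 g(c) = C1


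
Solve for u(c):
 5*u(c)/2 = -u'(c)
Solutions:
 u(c) = C1*exp(-5*c/2)


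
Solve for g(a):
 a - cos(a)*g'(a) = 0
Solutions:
 g(a) = C1 + Integral(a/cos(a), a)


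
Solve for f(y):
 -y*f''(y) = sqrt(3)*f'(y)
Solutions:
 f(y) = C1 + C2*y^(1 - sqrt(3))


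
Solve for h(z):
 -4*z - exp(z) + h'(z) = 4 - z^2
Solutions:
 h(z) = C1 - z^3/3 + 2*z^2 + 4*z + exp(z)


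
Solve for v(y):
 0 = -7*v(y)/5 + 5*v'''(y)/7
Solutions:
 v(y) = C3*exp(5^(1/3)*7^(2/3)*y/5) + (C1*sin(sqrt(3)*5^(1/3)*7^(2/3)*y/10) + C2*cos(sqrt(3)*5^(1/3)*7^(2/3)*y/10))*exp(-5^(1/3)*7^(2/3)*y/10)


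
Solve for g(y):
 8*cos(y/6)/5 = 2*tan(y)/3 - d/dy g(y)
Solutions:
 g(y) = C1 - 2*log(cos(y))/3 - 48*sin(y/6)/5


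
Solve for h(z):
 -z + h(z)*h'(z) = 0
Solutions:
 h(z) = -sqrt(C1 + z^2)
 h(z) = sqrt(C1 + z^2)


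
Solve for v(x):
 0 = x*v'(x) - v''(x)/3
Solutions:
 v(x) = C1 + C2*erfi(sqrt(6)*x/2)


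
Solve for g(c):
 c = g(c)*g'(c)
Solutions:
 g(c) = -sqrt(C1 + c^2)
 g(c) = sqrt(C1 + c^2)


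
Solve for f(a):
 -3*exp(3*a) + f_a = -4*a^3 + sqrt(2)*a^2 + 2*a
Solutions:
 f(a) = C1 - a^4 + sqrt(2)*a^3/3 + a^2 + exp(3*a)


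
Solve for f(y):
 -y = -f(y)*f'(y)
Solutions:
 f(y) = -sqrt(C1 + y^2)
 f(y) = sqrt(C1 + y^2)


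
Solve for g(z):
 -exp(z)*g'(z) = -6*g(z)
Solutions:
 g(z) = C1*exp(-6*exp(-z))


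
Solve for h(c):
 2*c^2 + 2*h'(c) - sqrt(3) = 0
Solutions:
 h(c) = C1 - c^3/3 + sqrt(3)*c/2


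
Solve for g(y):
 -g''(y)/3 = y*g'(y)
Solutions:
 g(y) = C1 + C2*erf(sqrt(6)*y/2)


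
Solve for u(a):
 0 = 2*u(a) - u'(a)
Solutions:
 u(a) = C1*exp(2*a)


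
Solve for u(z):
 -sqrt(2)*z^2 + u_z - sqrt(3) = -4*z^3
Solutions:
 u(z) = C1 - z^4 + sqrt(2)*z^3/3 + sqrt(3)*z


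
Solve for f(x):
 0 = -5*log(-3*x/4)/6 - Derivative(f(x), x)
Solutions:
 f(x) = C1 - 5*x*log(-x)/6 + 5*x*(-log(3) + 1 + 2*log(2))/6


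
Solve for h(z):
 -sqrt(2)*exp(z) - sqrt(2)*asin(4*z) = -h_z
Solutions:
 h(z) = C1 + sqrt(2)*(z*asin(4*z) + sqrt(1 - 16*z^2)/4) + sqrt(2)*exp(z)


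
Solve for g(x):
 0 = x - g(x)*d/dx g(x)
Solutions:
 g(x) = -sqrt(C1 + x^2)
 g(x) = sqrt(C1 + x^2)


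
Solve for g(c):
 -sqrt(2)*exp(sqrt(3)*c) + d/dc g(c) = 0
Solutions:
 g(c) = C1 + sqrt(6)*exp(sqrt(3)*c)/3


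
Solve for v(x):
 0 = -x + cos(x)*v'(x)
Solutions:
 v(x) = C1 + Integral(x/cos(x), x)


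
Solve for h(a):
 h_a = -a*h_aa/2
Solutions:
 h(a) = C1 + C2/a


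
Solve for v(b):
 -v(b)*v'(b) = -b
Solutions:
 v(b) = -sqrt(C1 + b^2)
 v(b) = sqrt(C1 + b^2)


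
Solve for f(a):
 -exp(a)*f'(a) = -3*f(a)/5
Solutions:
 f(a) = C1*exp(-3*exp(-a)/5)


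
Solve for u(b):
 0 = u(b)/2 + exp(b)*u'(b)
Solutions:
 u(b) = C1*exp(exp(-b)/2)


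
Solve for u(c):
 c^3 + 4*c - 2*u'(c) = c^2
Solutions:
 u(c) = C1 + c^4/8 - c^3/6 + c^2


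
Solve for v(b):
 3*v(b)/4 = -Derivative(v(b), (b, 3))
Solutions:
 v(b) = C3*exp(-6^(1/3)*b/2) + (C1*sin(2^(1/3)*3^(5/6)*b/4) + C2*cos(2^(1/3)*3^(5/6)*b/4))*exp(6^(1/3)*b/4)


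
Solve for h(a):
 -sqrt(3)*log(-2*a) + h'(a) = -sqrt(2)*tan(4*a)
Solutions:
 h(a) = C1 + sqrt(3)*a*(log(-a) - 1) + sqrt(3)*a*log(2) + sqrt(2)*log(cos(4*a))/4


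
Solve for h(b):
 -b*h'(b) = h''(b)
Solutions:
 h(b) = C1 + C2*erf(sqrt(2)*b/2)


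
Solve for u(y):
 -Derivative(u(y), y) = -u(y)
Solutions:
 u(y) = C1*exp(y)


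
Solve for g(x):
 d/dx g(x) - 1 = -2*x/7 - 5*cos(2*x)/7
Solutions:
 g(x) = C1 - x^2/7 + x - 5*sin(2*x)/14


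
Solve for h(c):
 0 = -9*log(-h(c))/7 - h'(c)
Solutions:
 -li(-h(c)) = C1 - 9*c/7


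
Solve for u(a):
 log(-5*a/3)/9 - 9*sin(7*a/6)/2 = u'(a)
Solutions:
 u(a) = C1 + a*log(-a)/9 - a*log(3)/9 - a/9 + a*log(5)/9 + 27*cos(7*a/6)/7


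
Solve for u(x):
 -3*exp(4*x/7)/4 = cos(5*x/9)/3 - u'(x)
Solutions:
 u(x) = C1 + 21*exp(4*x/7)/16 + 3*sin(5*x/9)/5


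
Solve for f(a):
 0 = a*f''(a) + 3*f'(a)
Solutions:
 f(a) = C1 + C2/a^2


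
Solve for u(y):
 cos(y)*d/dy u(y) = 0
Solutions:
 u(y) = C1


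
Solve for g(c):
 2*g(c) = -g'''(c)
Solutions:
 g(c) = C3*exp(-2^(1/3)*c) + (C1*sin(2^(1/3)*sqrt(3)*c/2) + C2*cos(2^(1/3)*sqrt(3)*c/2))*exp(2^(1/3)*c/2)


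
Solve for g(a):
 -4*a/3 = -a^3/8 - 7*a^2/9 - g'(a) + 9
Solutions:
 g(a) = C1 - a^4/32 - 7*a^3/27 + 2*a^2/3 + 9*a


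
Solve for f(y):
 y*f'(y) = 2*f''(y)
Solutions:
 f(y) = C1 + C2*erfi(y/2)


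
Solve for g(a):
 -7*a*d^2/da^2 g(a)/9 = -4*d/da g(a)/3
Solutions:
 g(a) = C1 + C2*a^(19/7)


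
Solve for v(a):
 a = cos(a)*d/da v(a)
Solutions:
 v(a) = C1 + Integral(a/cos(a), a)


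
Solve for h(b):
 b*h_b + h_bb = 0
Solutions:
 h(b) = C1 + C2*erf(sqrt(2)*b/2)


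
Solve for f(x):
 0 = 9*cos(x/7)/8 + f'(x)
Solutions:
 f(x) = C1 - 63*sin(x/7)/8


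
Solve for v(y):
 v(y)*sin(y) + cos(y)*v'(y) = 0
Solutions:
 v(y) = C1*cos(y)


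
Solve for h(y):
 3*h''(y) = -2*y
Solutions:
 h(y) = C1 + C2*y - y^3/9


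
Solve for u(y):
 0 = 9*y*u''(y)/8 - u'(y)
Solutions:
 u(y) = C1 + C2*y^(17/9)


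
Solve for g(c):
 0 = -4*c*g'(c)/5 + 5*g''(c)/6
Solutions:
 g(c) = C1 + C2*erfi(2*sqrt(3)*c/5)


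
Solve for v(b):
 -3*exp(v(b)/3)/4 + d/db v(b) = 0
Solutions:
 v(b) = 3*log(-1/(C1 + 3*b)) + 3*log(12)


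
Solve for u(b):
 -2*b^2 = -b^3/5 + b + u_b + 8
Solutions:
 u(b) = C1 + b^4/20 - 2*b^3/3 - b^2/2 - 8*b


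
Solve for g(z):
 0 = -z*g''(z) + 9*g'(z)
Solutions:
 g(z) = C1 + C2*z^10


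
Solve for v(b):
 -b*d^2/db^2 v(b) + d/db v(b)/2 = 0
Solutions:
 v(b) = C1 + C2*b^(3/2)


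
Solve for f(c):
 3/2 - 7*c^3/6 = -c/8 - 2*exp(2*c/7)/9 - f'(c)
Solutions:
 f(c) = C1 + 7*c^4/24 - c^2/16 - 3*c/2 - 7*exp(2*c/7)/9


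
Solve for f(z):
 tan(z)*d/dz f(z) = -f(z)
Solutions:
 f(z) = C1/sin(z)


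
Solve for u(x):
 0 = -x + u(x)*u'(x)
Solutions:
 u(x) = -sqrt(C1 + x^2)
 u(x) = sqrt(C1 + x^2)


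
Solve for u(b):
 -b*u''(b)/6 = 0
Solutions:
 u(b) = C1 + C2*b


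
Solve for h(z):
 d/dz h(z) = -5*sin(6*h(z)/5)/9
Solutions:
 5*z/9 + 5*log(cos(6*h(z)/5) - 1)/12 - 5*log(cos(6*h(z)/5) + 1)/12 = C1


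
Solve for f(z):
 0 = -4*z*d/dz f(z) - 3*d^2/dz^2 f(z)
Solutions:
 f(z) = C1 + C2*erf(sqrt(6)*z/3)


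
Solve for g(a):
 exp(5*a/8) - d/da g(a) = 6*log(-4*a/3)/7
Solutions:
 g(a) = C1 - 6*a*log(-a)/7 + 6*a*(-2*log(2) + 1 + log(3))/7 + 8*exp(5*a/8)/5


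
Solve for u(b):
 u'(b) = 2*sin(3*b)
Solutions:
 u(b) = C1 - 2*cos(3*b)/3


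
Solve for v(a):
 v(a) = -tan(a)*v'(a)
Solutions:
 v(a) = C1/sin(a)


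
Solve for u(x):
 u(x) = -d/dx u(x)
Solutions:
 u(x) = C1*exp(-x)


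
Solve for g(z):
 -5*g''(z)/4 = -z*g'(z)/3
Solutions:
 g(z) = C1 + C2*erfi(sqrt(30)*z/15)


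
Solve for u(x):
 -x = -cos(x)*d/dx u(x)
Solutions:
 u(x) = C1 + Integral(x/cos(x), x)


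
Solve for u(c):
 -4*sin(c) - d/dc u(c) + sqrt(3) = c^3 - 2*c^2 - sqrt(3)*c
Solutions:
 u(c) = C1 - c^4/4 + 2*c^3/3 + sqrt(3)*c^2/2 + sqrt(3)*c + 4*cos(c)


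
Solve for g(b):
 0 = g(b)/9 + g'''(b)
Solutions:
 g(b) = C3*exp(-3^(1/3)*b/3) + (C1*sin(3^(5/6)*b/6) + C2*cos(3^(5/6)*b/6))*exp(3^(1/3)*b/6)


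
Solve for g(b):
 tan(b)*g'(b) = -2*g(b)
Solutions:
 g(b) = C1/sin(b)^2


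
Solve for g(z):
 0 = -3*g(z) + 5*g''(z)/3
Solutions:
 g(z) = C1*exp(-3*sqrt(5)*z/5) + C2*exp(3*sqrt(5)*z/5)


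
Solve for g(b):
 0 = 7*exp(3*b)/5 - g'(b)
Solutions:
 g(b) = C1 + 7*exp(3*b)/15
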